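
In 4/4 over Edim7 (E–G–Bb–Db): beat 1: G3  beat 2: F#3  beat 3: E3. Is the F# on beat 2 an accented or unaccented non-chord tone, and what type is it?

The harmony at that moment is E diminished seventh chord (E, G, Bb, Db); F#3 is not a chord tone.
It is approached by step down from G3 and left by step down to E3.
Step in, step out in the same direction — a passing tone.
It falls on a weak beat, so it is unaccented.

Unaccented passing tone.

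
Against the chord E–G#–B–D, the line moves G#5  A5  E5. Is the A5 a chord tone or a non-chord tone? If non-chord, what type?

Non-chord tone — an escape tone.

The harmony at that moment is E dominant seventh chord (E, G#, B, D); A5 is not a chord tone.
It is approached by step up from G#5 and left by leap down to E5.
Step in, leap out — an escape tone.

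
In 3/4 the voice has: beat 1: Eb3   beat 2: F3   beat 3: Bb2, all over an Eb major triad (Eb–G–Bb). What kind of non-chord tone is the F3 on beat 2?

The harmony at that moment is Eb major triad (Eb, G, Bb); F3 is not a chord tone.
It is approached by step up from Eb3 and left by leap down to Bb2.
Step in, leap out, on a weak beat — an escape tone.

Escape tone.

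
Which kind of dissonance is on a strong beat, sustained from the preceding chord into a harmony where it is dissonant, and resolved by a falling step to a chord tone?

Suspension.

Approach: by preparation — the pitch is first a chord tone, then held (tied or repeated) while the harmony changes under it. Departure: down by step. Metric position: strong.
A prepared dissonance that resolves downward by step — a suspension. (The same figure resolving upward would be a retardation.)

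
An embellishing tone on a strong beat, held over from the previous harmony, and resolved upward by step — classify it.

Retardation.

Approach: by preparation — the pitch is first a chord tone, then held (tied or repeated) while the harmony changes under it. Departure: up by step. Metric position: strong.
A prepared dissonance that resolves upward by step — a retardation. (The same figure resolving downward would be a suspension.)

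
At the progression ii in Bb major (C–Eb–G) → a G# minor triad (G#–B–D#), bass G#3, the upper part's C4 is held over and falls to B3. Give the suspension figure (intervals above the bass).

At the second chord the bass is G#3. The suspended C4 lies a fourth above the bass; after resolving down by step to B3, the interval above the bass becomes a third.
Suspension figures are named by those two intervals: 4–3.

4–3 suspension.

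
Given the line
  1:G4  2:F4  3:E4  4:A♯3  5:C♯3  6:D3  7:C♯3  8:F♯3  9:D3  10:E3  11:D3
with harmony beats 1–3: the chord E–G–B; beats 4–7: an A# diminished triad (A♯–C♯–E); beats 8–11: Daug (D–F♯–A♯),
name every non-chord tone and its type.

F4 (beat 2) — passing tone; D3 (beat 6) — neighbor tone; E3 (beat 10) — neighbor tone.

The harmony at that moment is E minor triad (E, G, B); F4 is not a chord tone.
It is approached by step down from G4 and left by step down to E4.
Step in, step out in the same direction — a passing tone.
The harmony at that moment is A♯ diminished triad (A♯, C♯, E); D3 is not a chord tone.
It is approached by step up from C♯3 and left by step down to C♯3.
Step away and step back to the same note — a neighbor tone (upper neighbor).
The harmony at that moment is D augmented triad (D, F♯, A♯); E3 is not a chord tone.
It is approached by step up from D3 and left by step down to D3.
Step away and step back to the same note — a neighbor tone (upper neighbor).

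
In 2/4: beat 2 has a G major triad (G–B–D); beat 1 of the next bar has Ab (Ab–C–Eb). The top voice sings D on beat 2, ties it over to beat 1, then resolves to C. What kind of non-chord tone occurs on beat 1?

Suspension.

The harmony at that moment is Ab major triad (Ab, C, Eb); D is not a chord tone.
It is held over (the same pitch as the preceding D) and left by step down to C.
Held over from the previous chord and resolving down by step — a suspension.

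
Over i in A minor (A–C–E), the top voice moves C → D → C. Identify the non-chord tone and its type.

The harmony at that moment is A minor triad (A, C, E); D is not a chord tone.
It is approached by step up from C and left by step down to C.
Step away and step back to the same note — a neighbor tone (upper neighbor).

D is a neighbor tone.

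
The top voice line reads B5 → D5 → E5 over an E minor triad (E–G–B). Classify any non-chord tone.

The harmony at that moment is E minor triad (E, G, B); D5 is not a chord tone.
It is approached by leap down from B5 and left by step up to E5.
Leap in, step out — an appoggiatura.

D5 is an appoggiatura.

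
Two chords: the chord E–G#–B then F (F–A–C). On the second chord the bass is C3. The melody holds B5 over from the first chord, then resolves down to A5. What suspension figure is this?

At the second chord the bass is C3. The suspended B5 lies a seventh above the bass; after resolving down by step to A5, the interval above the bass becomes a sixth.
Suspension figures are named by those two intervals: 7–6.

7–6 suspension.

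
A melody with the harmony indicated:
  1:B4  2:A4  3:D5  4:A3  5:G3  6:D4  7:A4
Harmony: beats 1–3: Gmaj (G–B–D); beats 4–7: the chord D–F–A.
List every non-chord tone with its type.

The harmony at that moment is G major triad (G, B, D); A4 is not a chord tone.
It is approached by step down from B4 and left by leap up to D5.
Step in, leap out — an escape tone.
The harmony at that moment is D minor triad (D, F, A); G3 is not a chord tone.
It is approached by step down from A3 and left by leap up to D4.
Step in, leap out — an escape tone.

A4 (beat 2) — escape tone; G3 (beat 5) — escape tone.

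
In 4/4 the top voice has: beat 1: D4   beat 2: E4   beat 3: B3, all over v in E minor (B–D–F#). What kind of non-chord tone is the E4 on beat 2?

Escape tone.

The harmony at that moment is B minor triad (B, D, F#); E4 is not a chord tone.
It is approached by step up from D4 and left by leap down to B3.
Step in, leap out, on a weak beat — an escape tone.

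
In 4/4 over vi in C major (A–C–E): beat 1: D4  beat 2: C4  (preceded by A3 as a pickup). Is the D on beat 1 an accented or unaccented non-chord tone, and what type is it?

The harmony at that moment is A minor triad (A, C, E); D4 is not a chord tone.
It is approached by leap up from A3 and left by step down to C4.
Leap in, step out — an appoggiatura.
It falls on the downbeat, so it is accented.

Accented appoggiatura.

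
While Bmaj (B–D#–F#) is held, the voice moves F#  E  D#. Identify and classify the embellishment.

E is a passing tone.

The harmony at that moment is B major triad (B, D#, F#); E is not a chord tone.
It is approached by step down from F# and left by step down to D#.
Step in, step out in the same direction — a passing tone.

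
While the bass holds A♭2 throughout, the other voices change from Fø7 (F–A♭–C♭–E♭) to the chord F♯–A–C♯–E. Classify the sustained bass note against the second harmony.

The harmony at that moment is F♯ minor seventh chord (F♯, A, C♯, E); A♭2 is not a chord tone.
It is held over (the same pitch as the preceding A♭2) and then sustained as the same pitch into the next harmony.
Sustained through a change of harmony — a pedal tone.

Pedal tone (pedal point).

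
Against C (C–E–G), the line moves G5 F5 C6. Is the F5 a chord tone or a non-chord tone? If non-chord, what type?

Non-chord tone — an escape tone.

The harmony at that moment is C major triad (C, E, G); F5 is not a chord tone.
It is approached by step down from G5 and left by leap up to C6.
Step in, leap out — an escape tone.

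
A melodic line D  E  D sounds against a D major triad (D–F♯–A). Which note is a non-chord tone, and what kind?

The harmony at that moment is D major triad (D, F♯, A); E is not a chord tone.
It is approached by step up from D and left by step down to D.
Step away and step back to the same note — a neighbor tone (upper neighbor).

E is a neighbor tone.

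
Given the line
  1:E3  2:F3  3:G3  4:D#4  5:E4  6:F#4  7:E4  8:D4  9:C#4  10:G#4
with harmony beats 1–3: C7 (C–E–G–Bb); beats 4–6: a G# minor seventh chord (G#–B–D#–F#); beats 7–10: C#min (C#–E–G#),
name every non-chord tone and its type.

F3 (beat 2) — passing tone; E4 (beat 5) — passing tone; D4 (beat 8) — passing tone.

The harmony at that moment is C dominant seventh chord (C, E, G, Bb); F3 is not a chord tone.
It is approached by step up from E3 and left by step up to G3.
Step in, step out in the same direction — a passing tone.
The harmony at that moment is G# minor seventh chord (G#, B, D#, F#); E4 is not a chord tone.
It is approached by step up from D#4 and left by step up to F#4.
Step in, step out in the same direction — a passing tone.
The harmony at that moment is C# minor triad (C#, E, G#); D4 is not a chord tone.
It is approached by step down from E4 and left by step down to C#4.
Step in, step out in the same direction — a passing tone.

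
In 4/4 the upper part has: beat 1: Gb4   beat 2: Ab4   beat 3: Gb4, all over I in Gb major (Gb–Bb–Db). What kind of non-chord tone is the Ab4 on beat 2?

Upper neighbor tone.

The harmony at that moment is Gb major triad (Gb, Bb, Db); Ab4 is not a chord tone.
It is approached by step up from Gb4 and left by step down to Gb4.
Step away and step back to the same note — a neighbor tone (upper neighbor).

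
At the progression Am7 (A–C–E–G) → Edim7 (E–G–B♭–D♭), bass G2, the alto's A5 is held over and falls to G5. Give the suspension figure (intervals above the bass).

At the second chord the bass is G2. The suspended A5 lies a ninth above the bass; after resolving down by step to G5, the interval above the bass becomes an octave.
Suspension figures are named by those two intervals: 9–8.

9–8 suspension.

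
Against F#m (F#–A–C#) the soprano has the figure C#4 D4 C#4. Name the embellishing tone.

The harmony at that moment is F# minor triad (F#, A, C#); D4 is not a chord tone.
It is approached by step up from C#4 and left by step down to C#4.
Step away and step back to the same note — a neighbor tone (upper neighbor).

D4 is a neighbor tone.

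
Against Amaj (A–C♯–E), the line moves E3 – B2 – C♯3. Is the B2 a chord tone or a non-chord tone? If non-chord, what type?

The harmony at that moment is A major triad (A, C♯, E); B2 is not a chord tone.
It is approached by leap down from E3 and left by step up to C♯3.
Leap in, step out — an appoggiatura.

Non-chord tone — an appoggiatura.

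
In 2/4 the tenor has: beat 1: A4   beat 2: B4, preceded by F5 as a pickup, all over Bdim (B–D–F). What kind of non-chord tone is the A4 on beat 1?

The harmony at that moment is B diminished triad (B, D, F); A4 is not a chord tone.
It is approached by leap down from F5 and left by step up to B4.
Leap in, step out, metrically accented — an appoggiatura.

Appoggiatura.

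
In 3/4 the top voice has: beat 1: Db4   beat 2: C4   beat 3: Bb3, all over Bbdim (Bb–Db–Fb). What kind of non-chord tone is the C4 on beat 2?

The harmony at that moment is Bb diminished triad (Bb, Db, Fb); C4 is not a chord tone.
It is approached by step down from Db4 and left by step down to Bb3.
Step in, step out in the same direction — a passing tone.

Passing tone.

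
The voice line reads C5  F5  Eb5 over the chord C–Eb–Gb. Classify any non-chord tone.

The harmony at that moment is C diminished triad (C, Eb, Gb); F5 is not a chord tone.
It is approached by leap up from C5 and left by step down to Eb5.
Leap in, step out — an appoggiatura.

F5 is an appoggiatura.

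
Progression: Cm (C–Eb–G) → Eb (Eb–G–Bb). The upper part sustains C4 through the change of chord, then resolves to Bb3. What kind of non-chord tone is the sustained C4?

C4 is a suspension.

The harmony at that moment is Eb major triad (Eb, G, Bb); C4 is not a chord tone.
It is held over (the same pitch as the preceding C4) and left by step down to Bb3.
Held over from the previous chord and resolving down by step — a suspension.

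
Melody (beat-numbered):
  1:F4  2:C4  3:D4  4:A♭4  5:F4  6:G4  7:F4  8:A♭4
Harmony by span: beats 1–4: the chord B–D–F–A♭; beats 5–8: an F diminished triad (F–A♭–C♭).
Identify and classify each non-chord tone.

The harmony at that moment is B diminished seventh chord (B, D, F, A♭); C4 is not a chord tone.
It is approached by leap down from F4 and left by step up to D4.
Leap in, step out — an appoggiatura.
The harmony at that moment is F diminished triad (F, A♭, C♭); G4 is not a chord tone.
It is approached by step up from F4 and left by step down to F4.
Step away and step back to the same note — a neighbor tone (upper neighbor).

C4 (beat 2) — appoggiatura; G4 (beat 6) — neighbor tone.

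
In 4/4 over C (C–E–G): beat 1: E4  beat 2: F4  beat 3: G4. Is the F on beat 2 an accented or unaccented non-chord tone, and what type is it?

The harmony at that moment is C major triad (C, E, G); F4 is not a chord tone.
It is approached by step up from E4 and left by step up to G4.
Step in, step out in the same direction — a passing tone.
It falls on a weak beat, so it is unaccented.

Unaccented passing tone.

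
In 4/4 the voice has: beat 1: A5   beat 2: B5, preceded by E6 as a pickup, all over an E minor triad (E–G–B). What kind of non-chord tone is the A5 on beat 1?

Appoggiatura.

The harmony at that moment is E minor triad (E, G, B); A5 is not a chord tone.
It is approached by leap down from E6 and left by step up to B5.
Leap in, step out, metrically accented — an appoggiatura.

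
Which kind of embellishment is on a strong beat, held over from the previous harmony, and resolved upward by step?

Retardation.

Approach: by preparation — the pitch is first a chord tone, then held (tied or repeated) while the harmony changes under it. Departure: up by step. Metric position: strong.
A prepared dissonance that resolves upward by step — a retardation. (The same figure resolving downward would be a suspension.)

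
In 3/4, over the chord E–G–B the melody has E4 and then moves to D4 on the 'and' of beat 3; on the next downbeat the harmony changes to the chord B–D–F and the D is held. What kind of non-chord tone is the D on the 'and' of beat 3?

The harmony at that moment is E minor triad (E, G, B); D4 is not a chord tone.
It is approached by step down from E4 and then sustained as the same pitch into the next harmony.
Arriving early and becoming a chord tone when the harmony changes — an anticipation.

Anticipation.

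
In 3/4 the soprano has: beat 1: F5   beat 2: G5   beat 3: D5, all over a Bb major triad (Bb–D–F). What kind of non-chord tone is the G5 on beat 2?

Escape tone.

The harmony at that moment is Bb major triad (Bb, D, F); G5 is not a chord tone.
It is approached by step up from F5 and left by leap down to D5.
Step in, leap out, on a weak beat — an escape tone.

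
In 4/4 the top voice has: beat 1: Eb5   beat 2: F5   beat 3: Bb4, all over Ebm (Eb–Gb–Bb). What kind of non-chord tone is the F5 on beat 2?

Escape tone.

The harmony at that moment is Eb minor triad (Eb, Gb, Bb); F5 is not a chord tone.
It is approached by step up from Eb5 and left by leap down to Bb4.
Step in, leap out, on a weak beat — an escape tone.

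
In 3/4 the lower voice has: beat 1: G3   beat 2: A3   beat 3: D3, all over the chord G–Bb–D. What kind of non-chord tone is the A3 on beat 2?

Escape tone.

The harmony at that moment is G minor triad (G, Bb, D); A3 is not a chord tone.
It is approached by step up from G3 and left by leap down to D3.
Step in, leap out, on a weak beat — an escape tone.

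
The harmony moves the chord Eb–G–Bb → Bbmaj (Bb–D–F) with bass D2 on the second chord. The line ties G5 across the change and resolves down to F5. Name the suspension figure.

4–3 suspension.

At the second chord the bass is D2. The suspended G5 lies a fourth above the bass; after resolving down by step to F5, the interval above the bass becomes a third.
Suspension figures are named by those two intervals: 4–3.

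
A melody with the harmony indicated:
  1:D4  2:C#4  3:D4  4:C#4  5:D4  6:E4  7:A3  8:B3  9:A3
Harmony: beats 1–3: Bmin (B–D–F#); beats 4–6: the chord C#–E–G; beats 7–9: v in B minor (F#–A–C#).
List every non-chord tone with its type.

C#4 (beat 2) — neighbor tone; D4 (beat 5) — passing tone; B3 (beat 8) — neighbor tone.

The harmony at that moment is B minor triad (B, D, F#); C#4 is not a chord tone.
It is approached by step down from D4 and left by step up to D4.
Step away and step back to the same note — a neighbor tone (lower neighbor).
The harmony at that moment is C# diminished triad (C#, E, G); D4 is not a chord tone.
It is approached by step up from C#4 and left by step up to E4.
Step in, step out in the same direction — a passing tone.
The harmony at that moment is F# minor triad (F#, A, C#); B3 is not a chord tone.
It is approached by step up from A3 and left by step down to A3.
Step away and step back to the same note — a neighbor tone (upper neighbor).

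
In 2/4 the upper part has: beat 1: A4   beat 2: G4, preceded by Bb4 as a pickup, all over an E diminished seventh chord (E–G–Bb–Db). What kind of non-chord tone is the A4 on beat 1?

Passing tone.

The harmony at that moment is E diminished seventh chord (E, G, Bb, Db); A4 is not a chord tone.
It is approached by step down from Bb4 and left by step down to G4.
Step in, step out in the same direction — a passing tone.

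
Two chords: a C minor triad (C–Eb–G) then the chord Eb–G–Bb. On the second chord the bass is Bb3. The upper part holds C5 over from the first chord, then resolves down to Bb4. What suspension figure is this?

At the second chord the bass is Bb3. The suspended C5 lies a ninth above the bass; after resolving down by step to Bb4, the interval above the bass becomes an octave.
Suspension figures are named by those two intervals: 9–8.

9–8 suspension.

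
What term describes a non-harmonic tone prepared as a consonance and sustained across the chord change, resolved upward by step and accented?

Approach: by preparation — the pitch is first a chord tone, then held (tied or repeated) while the harmony changes under it. Departure: up by step. Metric position: strong.
A prepared dissonance that resolves upward by step — a retardation. (The same figure resolving downward would be a suspension.)

Retardation.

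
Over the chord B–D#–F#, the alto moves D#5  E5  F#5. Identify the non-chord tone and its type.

The harmony at that moment is B major triad (B, D#, F#); E5 is not a chord tone.
It is approached by step up from D#5 and left by step up to F#5.
Step in, step out in the same direction — a passing tone.

E5 is a passing tone.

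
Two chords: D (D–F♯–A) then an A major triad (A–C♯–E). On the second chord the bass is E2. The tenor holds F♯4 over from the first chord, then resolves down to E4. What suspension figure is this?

9–8 suspension.

At the second chord the bass is E2. The suspended F♯4 lies a ninth above the bass; after resolving down by step to E4, the interval above the bass becomes an octave.
Suspension figures are named by those two intervals: 9–8.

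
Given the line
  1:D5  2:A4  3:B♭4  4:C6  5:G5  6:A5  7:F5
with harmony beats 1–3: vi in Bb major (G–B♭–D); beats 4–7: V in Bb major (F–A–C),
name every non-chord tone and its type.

The harmony at that moment is G minor triad (G, B♭, D); A4 is not a chord tone.
It is approached by leap down from D5 and left by step up to B♭4.
Leap in, step out — an appoggiatura.
The harmony at that moment is F major triad (F, A, C); G5 is not a chord tone.
It is approached by leap down from C6 and left by step up to A5.
Leap in, step out — an appoggiatura.

A4 (beat 2) — appoggiatura; G5 (beat 5) — appoggiatura.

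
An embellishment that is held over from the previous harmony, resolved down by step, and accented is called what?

Suspension.

Approach: by preparation — the pitch is first a chord tone, then held (tied or repeated) while the harmony changes under it. Departure: down by step. Metric position: strong.
A prepared dissonance that resolves downward by step — a suspension. (The same figure resolving upward would be a retardation.)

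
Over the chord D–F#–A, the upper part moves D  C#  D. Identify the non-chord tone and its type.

The harmony at that moment is D major triad (D, F#, A); C# is not a chord tone.
It is approached by step down from D and left by step up to D.
Step away and step back to the same note — a neighbor tone (lower neighbor).

C# is a neighbor tone.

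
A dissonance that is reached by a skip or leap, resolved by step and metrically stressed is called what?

Appoggiatura.

Approach: by leap. Departure: by step. Metric position: strong.
Leap in, step out, in a metrically strong position — an appoggiatura. (It is the mirror image of the escape tone, which steps in and leaps out from a weak position.)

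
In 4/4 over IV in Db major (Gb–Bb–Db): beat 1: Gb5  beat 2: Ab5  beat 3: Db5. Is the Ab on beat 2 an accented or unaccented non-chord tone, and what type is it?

Unaccented escape tone.

The harmony at that moment is Gb major triad (Gb, Bb, Db); Ab5 is not a chord tone.
It is approached by step up from Gb5 and left by leap down to Db5.
Step in, leap out — an escape tone.
It falls on a weak beat, so it is unaccented.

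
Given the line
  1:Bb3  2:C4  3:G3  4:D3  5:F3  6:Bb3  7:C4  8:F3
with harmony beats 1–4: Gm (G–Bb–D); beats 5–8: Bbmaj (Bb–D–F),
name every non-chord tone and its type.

The harmony at that moment is G minor triad (G, Bb, D); C4 is not a chord tone.
It is approached by step up from Bb3 and left by leap down to G3.
Step in, leap out — an escape tone.
The harmony at that moment is Bb major triad (Bb, D, F); C4 is not a chord tone.
It is approached by step up from Bb3 and left by leap down to F3.
Step in, leap out — an escape tone.

C4 (beat 2) — escape tone; C4 (beat 7) — escape tone.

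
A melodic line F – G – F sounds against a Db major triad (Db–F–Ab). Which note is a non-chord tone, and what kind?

G is a neighbor tone.

The harmony at that moment is Db major triad (Db, F, Ab); G is not a chord tone.
It is approached by step up from F and left by step down to F.
Step away and step back to the same note — a neighbor tone (upper neighbor).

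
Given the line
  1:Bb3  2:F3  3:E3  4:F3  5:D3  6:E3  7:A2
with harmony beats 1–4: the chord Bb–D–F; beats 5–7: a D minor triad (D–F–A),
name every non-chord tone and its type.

The harmony at that moment is Bb major triad (Bb, D, F); E3 is not a chord tone.
It is approached by step down from F3 and left by step up to F3.
Step away and step back to the same note — a neighbor tone (lower neighbor).
The harmony at that moment is D minor triad (D, F, A); E3 is not a chord tone.
It is approached by step up from D3 and left by leap down to A2.
Step in, leap out — an escape tone.

E3 (beat 3) — neighbor tone; E3 (beat 6) — escape tone.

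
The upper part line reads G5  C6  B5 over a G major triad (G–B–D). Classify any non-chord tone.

C6 is an appoggiatura.

The harmony at that moment is G major triad (G, B, D); C6 is not a chord tone.
It is approached by leap up from G5 and left by step down to B5.
Leap in, step out — an appoggiatura.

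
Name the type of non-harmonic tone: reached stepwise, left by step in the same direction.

Passing tone.

Approach: by step. Departure: by step, continuing in the same direction.
Stepwise on both sides with no change of direction means the note fills in the space between two different chord tones — a passing tone. (Had it turned back to its starting note it would be a neighbor tone instead.)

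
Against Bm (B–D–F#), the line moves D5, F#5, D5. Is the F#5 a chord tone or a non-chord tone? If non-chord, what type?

Chord tone (the fifth of B minor triad).

B minor triad contains B, D, F#; F# is the fifth, so it is a chord tone.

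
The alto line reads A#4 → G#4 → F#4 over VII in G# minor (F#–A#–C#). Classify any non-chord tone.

The harmony at that moment is F# major triad (F#, A#, C#); G#4 is not a chord tone.
It is approached by step down from A#4 and left by step down to F#4.
Step in, step out in the same direction — a passing tone.

G#4 is a passing tone.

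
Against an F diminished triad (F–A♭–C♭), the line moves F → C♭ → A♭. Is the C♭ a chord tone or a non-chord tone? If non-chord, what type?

F diminished triad contains F, A♭, C♭; C♭ is the fifth, so it is a chord tone.

Chord tone (the fifth of F diminished triad).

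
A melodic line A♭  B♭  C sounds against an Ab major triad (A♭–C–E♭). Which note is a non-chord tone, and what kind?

B♭ is a passing tone.

The harmony at that moment is A♭ major triad (A♭, C, E♭); B♭ is not a chord tone.
It is approached by step up from A♭ and left by step up to C.
Step in, step out in the same direction — a passing tone.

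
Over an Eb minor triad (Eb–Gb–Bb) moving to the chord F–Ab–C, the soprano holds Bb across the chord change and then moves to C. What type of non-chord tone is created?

Bb is a retardation.

The harmony at that moment is F minor triad (F, Ab, C); Bb is not a chord tone.
It is held over (the same pitch as the preceding Bb) and left by step up to C.
Held over from the previous chord and resolving up by step — a retardation.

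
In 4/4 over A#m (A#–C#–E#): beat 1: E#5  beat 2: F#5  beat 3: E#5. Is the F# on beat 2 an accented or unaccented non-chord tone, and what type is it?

The harmony at that moment is A# minor triad (A#, C#, E#); F#5 is not a chord tone.
It is approached by step up from E#5 and left by step down to E#5.
Step away and step back to the same note — a neighbor tone (upper neighbor).
It falls on a weak beat, so it is unaccented.

Unaccented neighbor tone.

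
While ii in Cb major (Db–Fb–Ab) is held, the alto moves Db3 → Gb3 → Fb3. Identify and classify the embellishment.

The harmony at that moment is Db minor triad (Db, Fb, Ab); Gb3 is not a chord tone.
It is approached by leap up from Db3 and left by step down to Fb3.
Leap in, step out — an appoggiatura.

Gb3 is an appoggiatura.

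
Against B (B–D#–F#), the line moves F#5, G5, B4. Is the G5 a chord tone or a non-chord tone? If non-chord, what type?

Non-chord tone — an escape tone.

The harmony at that moment is B major triad (B, D#, F#); G5 is not a chord tone.
It is approached by step up from F#5 and left by leap down to B4.
Step in, leap out — an escape tone.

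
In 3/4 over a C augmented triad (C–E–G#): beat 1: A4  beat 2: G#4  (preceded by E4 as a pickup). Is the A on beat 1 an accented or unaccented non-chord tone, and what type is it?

Accented appoggiatura.

The harmony at that moment is C augmented triad (C, E, G#); A4 is not a chord tone.
It is approached by leap up from E4 and left by step down to G#4.
Leap in, step out — an appoggiatura.
It falls on the downbeat, so it is accented.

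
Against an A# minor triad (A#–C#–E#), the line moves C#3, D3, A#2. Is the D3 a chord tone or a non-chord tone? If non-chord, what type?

The harmony at that moment is A# minor triad (A#, C#, E#); D3 is not a chord tone.
It is approached by step up from C#3 and left by leap down to A#2.
Step in, leap out — an escape tone.

Non-chord tone — an escape tone.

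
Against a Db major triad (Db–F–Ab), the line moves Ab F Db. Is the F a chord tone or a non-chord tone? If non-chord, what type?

Chord tone (the third of Db major triad).

Db major triad contains Db, F, Ab; F is the third, so it is a chord tone.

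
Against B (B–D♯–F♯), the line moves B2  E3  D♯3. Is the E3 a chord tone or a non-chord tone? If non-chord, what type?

Non-chord tone — an appoggiatura.

The harmony at that moment is B major triad (B, D♯, F♯); E3 is not a chord tone.
It is approached by leap up from B2 and left by step down to D♯3.
Leap in, step out — an appoggiatura.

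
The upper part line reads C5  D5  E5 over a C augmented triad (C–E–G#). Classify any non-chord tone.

The harmony at that moment is C augmented triad (C, E, G#); D5 is not a chord tone.
It is approached by step up from C5 and left by step up to E5.
Step in, step out in the same direction — a passing tone.

D5 is a passing tone.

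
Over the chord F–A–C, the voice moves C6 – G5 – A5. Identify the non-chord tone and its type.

G5 is an appoggiatura.

The harmony at that moment is F major triad (F, A, C); G5 is not a chord tone.
It is approached by leap down from C6 and left by step up to A5.
Leap in, step out — an appoggiatura.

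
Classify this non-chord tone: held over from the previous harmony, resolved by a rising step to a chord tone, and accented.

Approach: by preparation — the pitch is first a chord tone, then held (tied or repeated) while the harmony changes under it. Departure: up by step. Metric position: strong.
A prepared dissonance that resolves upward by step — a retardation. (The same figure resolving downward would be a suspension.)

Retardation.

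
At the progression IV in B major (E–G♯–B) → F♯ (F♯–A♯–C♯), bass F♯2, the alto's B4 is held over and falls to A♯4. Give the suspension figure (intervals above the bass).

4–3 suspension.

At the second chord the bass is F♯2. The suspended B4 lies a fourth above the bass; after resolving down by step to A♯4, the interval above the bass becomes a third.
Suspension figures are named by those two intervals: 4–3.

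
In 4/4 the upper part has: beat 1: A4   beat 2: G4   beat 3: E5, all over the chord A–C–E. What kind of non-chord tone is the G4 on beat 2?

Escape tone.

The harmony at that moment is A minor triad (A, C, E); G4 is not a chord tone.
It is approached by step down from A4 and left by leap up to E5.
Step in, leap out, on a weak beat — an escape tone.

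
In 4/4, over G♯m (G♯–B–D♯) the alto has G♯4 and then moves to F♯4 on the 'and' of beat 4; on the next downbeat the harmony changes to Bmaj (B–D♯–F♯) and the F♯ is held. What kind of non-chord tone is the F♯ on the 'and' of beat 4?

Anticipation.

The harmony at that moment is G♯ minor triad (G♯, B, D♯); F♯4 is not a chord tone.
It is approached by step down from G♯4 and then sustained as the same pitch into the next harmony.
Arriving early and becoming a chord tone when the harmony changes — an anticipation.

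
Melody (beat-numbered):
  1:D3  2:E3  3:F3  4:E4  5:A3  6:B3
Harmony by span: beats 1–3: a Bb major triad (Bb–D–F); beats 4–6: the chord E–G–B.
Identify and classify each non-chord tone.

The harmony at that moment is Bb major triad (Bb, D, F); E3 is not a chord tone.
It is approached by step up from D3 and left by step up to F3.
Step in, step out in the same direction — a passing tone.
The harmony at that moment is E minor triad (E, G, B); A3 is not a chord tone.
It is approached by leap down from E4 and left by step up to B3.
Leap in, step out — an appoggiatura.

E3 (beat 2) — passing tone; A3 (beat 5) — appoggiatura.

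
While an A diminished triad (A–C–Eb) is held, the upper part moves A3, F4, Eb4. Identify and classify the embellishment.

The harmony at that moment is A diminished triad (A, C, Eb); F4 is not a chord tone.
It is approached by leap up from A3 and left by step down to Eb4.
Leap in, step out — an appoggiatura.

F4 is an appoggiatura.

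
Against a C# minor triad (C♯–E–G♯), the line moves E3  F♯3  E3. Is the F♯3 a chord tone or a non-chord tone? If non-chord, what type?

Non-chord tone — a neighbor tone.

The harmony at that moment is C♯ minor triad (C♯, E, G♯); F♯3 is not a chord tone.
It is approached by step up from E3 and left by step down to E3.
Step away and step back to the same note — a neighbor tone (upper neighbor).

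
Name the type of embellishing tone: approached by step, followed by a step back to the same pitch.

Approach: by step. Departure: by step in the opposite direction, back to the starting pitch.
Stepwise on both sides but reversing to return to the same chord tone — a neighbor tone. (Had it continued onward in the same direction it would be a passing tone instead.)

Neighbor tone.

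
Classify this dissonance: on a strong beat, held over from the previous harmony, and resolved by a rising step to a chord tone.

Retardation.

Approach: by preparation — the pitch is first a chord tone, then held (tied or repeated) while the harmony changes under it. Departure: up by step. Metric position: strong.
A prepared dissonance that resolves upward by step — a retardation. (The same figure resolving downward would be a suspension.)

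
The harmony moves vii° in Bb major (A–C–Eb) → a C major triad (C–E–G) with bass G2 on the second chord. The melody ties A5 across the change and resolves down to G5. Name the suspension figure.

At the second chord the bass is G2. The suspended A5 lies a ninth above the bass; after resolving down by step to G5, the interval above the bass becomes an octave.
Suspension figures are named by those two intervals: 9–8.

9–8 suspension.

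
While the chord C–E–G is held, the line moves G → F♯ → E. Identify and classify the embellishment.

The harmony at that moment is C major triad (C, E, G); F♯ is not a chord tone.
It is approached by step down from G and left by step down to E.
Step in, step out in the same direction — a passing tone.

F♯ is a passing tone.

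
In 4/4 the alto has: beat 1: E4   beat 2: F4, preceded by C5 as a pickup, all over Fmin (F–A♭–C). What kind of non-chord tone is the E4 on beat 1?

Appoggiatura.

The harmony at that moment is F minor triad (F, A♭, C); E4 is not a chord tone.
It is approached by leap down from C5 and left by step up to F4.
Leap in, step out, metrically accented — an appoggiatura.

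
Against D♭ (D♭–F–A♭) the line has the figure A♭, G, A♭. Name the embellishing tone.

The harmony at that moment is D♭ major triad (D♭, F, A♭); G is not a chord tone.
It is approached by step down from A♭ and left by step up to A♭.
Step away and step back to the same note — a neighbor tone (lower neighbor).

G is a neighbor tone.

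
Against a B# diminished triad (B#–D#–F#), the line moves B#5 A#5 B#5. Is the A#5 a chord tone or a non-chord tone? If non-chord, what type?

The harmony at that moment is B# diminished triad (B#, D#, F#); A#5 is not a chord tone.
It is approached by step down from B#5 and left by step up to B#5.
Step away and step back to the same note — a neighbor tone (lower neighbor).

Non-chord tone — a neighbor tone.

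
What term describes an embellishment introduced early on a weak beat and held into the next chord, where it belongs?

Anticipation.

Approach: ahead of the chord change (typically by step), so it is dissonant against the current harmony. Departure: none — the same pitch is restated or held and is a chord tone of the new harmony.
Dissonant first, consonant once the harmony catches up: the note simply arrives early — an anticipation. (The reverse timing, consonant first and dissonant after the change, would be a suspension or retardation.)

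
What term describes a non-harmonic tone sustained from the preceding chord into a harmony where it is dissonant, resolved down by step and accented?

Approach: by preparation — the pitch is first a chord tone, then held (tied or repeated) while the harmony changes under it. Departure: down by step. Metric position: strong.
A prepared dissonance that resolves downward by step — a suspension. (The same figure resolving upward would be a retardation.)

Suspension.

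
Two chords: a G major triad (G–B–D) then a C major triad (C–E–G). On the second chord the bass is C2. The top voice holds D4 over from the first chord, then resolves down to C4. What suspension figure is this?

9–8 suspension.

At the second chord the bass is C2. The suspended D4 lies a ninth above the bass; after resolving down by step to C4, the interval above the bass becomes an octave.
Suspension figures are named by those two intervals: 9–8.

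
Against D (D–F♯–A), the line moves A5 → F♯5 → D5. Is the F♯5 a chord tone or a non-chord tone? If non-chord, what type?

Chord tone (the third of D major triad).

D major triad contains D, F♯, A; F♯ is the third, so it is a chord tone.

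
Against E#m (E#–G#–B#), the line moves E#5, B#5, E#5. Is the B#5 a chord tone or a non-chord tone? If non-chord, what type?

E# minor triad contains E#, G#, B#; B# is the fifth, so it is a chord tone.

Chord tone (the fifth of E# minor triad).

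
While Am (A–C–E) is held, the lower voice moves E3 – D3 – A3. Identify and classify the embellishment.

The harmony at that moment is A minor triad (A, C, E); D3 is not a chord tone.
It is approached by step down from E3 and left by leap up to A3.
Step in, leap out — an escape tone.

D3 is an escape tone.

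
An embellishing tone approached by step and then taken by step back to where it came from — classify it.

Approach: by step. Departure: by step in the opposite direction, back to the starting pitch.
Stepwise on both sides but reversing to return to the same chord tone — a neighbor tone. (Had it continued onward in the same direction it would be a passing tone instead.)

Neighbor tone.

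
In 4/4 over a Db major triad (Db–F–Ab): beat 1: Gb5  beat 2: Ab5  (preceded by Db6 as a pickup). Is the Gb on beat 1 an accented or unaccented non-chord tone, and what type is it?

Accented appoggiatura.

The harmony at that moment is Db major triad (Db, F, Ab); Gb5 is not a chord tone.
It is approached by leap down from Db6 and left by step up to Ab5.
Leap in, step out — an appoggiatura.
It falls on the downbeat, so it is accented.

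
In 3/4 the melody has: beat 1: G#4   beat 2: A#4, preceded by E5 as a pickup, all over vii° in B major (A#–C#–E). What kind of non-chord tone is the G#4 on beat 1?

The harmony at that moment is A# diminished triad (A#, C#, E); G#4 is not a chord tone.
It is approached by leap down from E5 and left by step up to A#4.
Leap in, step out, metrically accented — an appoggiatura.

Appoggiatura.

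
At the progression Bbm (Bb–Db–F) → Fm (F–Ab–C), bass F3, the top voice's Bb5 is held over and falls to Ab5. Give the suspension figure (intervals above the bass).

4–3 suspension.

At the second chord the bass is F3. The suspended Bb5 lies a fourth above the bass; after resolving down by step to Ab5, the interval above the bass becomes a third.
Suspension figures are named by those two intervals: 4–3.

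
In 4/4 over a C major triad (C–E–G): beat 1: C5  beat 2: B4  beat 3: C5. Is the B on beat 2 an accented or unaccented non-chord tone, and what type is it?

The harmony at that moment is C major triad (C, E, G); B4 is not a chord tone.
It is approached by step down from C5 and left by step up to C5.
Step away and step back to the same note — a neighbor tone (lower neighbor).
It falls on a weak beat, so it is unaccented.

Unaccented neighbor tone.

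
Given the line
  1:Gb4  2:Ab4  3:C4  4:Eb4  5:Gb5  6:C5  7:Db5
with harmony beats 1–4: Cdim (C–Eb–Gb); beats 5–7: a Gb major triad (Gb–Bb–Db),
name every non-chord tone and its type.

The harmony at that moment is C diminished triad (C, Eb, Gb); Ab4 is not a chord tone.
It is approached by step up from Gb4 and left by leap down to C4.
Step in, leap out — an escape tone.
The harmony at that moment is Gb major triad (Gb, Bb, Db); C5 is not a chord tone.
It is approached by leap down from Gb5 and left by step up to Db5.
Leap in, step out — an appoggiatura.

Ab4 (beat 2) — escape tone; C5 (beat 6) — appoggiatura.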